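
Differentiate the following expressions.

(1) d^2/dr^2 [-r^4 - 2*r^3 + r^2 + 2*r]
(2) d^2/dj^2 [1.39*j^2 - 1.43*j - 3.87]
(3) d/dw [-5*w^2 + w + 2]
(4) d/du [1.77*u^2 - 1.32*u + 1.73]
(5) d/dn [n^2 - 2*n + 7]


(1) = -12*r^2 - 12*r + 2
(2) = 2.78000000000000
(3) = 1 - 10*w
(4) = 3.54*u - 1.32
(5) = 2*n - 2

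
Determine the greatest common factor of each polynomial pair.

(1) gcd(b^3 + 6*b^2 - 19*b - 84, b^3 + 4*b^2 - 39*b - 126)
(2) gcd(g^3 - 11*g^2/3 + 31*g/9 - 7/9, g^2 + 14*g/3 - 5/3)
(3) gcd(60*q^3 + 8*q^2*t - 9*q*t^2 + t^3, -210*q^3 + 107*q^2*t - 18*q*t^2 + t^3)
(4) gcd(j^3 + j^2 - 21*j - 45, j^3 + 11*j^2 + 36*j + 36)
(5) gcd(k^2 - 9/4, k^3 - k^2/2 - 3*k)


(1) = gcd((b - 4)*(b + 3)*(b + 7), (b - 6)*(b + 3)*(b + 7)) = b^2 + 10*b + 21
(2) = gcd((g - 7/3)*(g - 1)*(g - 1/3), (g - 1/3)*(g + 5)) = g - 1/3
(3) = gcd((-6*q + t)*(-5*q + t)*(2*q + t), (-7*q + t)*(-6*q + t)*(-5*q + t)) = 30*q^2 - 11*q*t + t^2
(4) = j + 3
(5) = gcd((k - 3/2)*(k + 3/2), k*(k - 2)*(k + 3/2)) = k + 3/2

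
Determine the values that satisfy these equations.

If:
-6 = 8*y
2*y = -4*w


Then:
w = 3/8
y = -3/4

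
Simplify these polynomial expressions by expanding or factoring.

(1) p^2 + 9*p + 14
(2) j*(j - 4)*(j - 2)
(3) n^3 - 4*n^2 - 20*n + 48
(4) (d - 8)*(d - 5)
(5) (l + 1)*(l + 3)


(1) = (p + 2)*(p + 7)
(2) = j^3 - 6*j^2 + 8*j
(3) = (n - 6)*(n - 2)*(n + 4)
(4) = d^2 - 13*d + 40
(5) = l^2 + 4*l + 3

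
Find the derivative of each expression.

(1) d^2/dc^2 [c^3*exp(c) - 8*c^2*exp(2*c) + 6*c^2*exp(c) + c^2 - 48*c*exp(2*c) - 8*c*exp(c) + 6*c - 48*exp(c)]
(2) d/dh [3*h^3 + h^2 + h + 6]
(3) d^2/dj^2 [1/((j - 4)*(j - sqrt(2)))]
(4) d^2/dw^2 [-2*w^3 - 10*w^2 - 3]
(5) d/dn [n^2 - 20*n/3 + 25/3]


(1) = c^3*exp(c) - 32*c^2*exp(2*c) + 12*c^2*exp(c) - 256*c*exp(2*c) + 22*c*exp(c) - 208*exp(2*c) - 52*exp(c) + 2
(2) = 9*h^2 + 2*h + 1
(3) = 2*((j - 4)^2 + (j - 4)*(j - sqrt(2)) + (j - sqrt(2))^2)/((j - 4)^3*(j - sqrt(2))^3)
(4) = -12*w - 20
(5) = 2*n - 20/3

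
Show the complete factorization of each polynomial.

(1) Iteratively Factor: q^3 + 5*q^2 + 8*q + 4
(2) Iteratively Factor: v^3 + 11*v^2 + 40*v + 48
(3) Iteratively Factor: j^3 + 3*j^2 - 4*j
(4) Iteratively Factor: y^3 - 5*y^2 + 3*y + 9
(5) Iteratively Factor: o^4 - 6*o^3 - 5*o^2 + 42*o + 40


(1) = (q + 1)*(q^2 + 4*q + 4) = (q + 1)*(q + 2)*(q + 2)
(2) = (v + 4)*(v^2 + 7*v + 12) = (v + 3)*(v + 4)*(v + 4)
(3) = (j)*(j^2 + 3*j - 4) = j*(j - 1)*(j + 4)
(4) = (y + 1)*(y^2 - 6*y + 9) = (y - 3)*(y + 1)*(y - 3)
(5) = (o + 2)*(o^3 - 8*o^2 + 11*o + 20) = (o - 4)*(o + 2)*(o^2 - 4*o - 5) = (o - 4)*(o + 1)*(o + 2)*(o - 5)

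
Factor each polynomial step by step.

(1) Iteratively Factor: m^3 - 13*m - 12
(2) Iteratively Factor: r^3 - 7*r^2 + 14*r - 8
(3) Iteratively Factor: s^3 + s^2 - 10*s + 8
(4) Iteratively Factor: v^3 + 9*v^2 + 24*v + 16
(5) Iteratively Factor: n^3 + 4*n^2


(1) = (m + 3)*(m^2 - 3*m - 4) = (m + 1)*(m + 3)*(m - 4)
(2) = (r - 1)*(r^2 - 6*r + 8) = (r - 4)*(r - 1)*(r - 2)
(3) = (s - 2)*(s^2 + 3*s - 4) = (s - 2)*(s + 4)*(s - 1)
(4) = (v + 1)*(v^2 + 8*v + 16) = (v + 1)*(v + 4)*(v + 4)
(5) = (n + 4)*(n^2) = n*(n + 4)*(n)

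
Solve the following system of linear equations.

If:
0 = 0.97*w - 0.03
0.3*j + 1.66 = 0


Then:
j = -5.53
w = 0.03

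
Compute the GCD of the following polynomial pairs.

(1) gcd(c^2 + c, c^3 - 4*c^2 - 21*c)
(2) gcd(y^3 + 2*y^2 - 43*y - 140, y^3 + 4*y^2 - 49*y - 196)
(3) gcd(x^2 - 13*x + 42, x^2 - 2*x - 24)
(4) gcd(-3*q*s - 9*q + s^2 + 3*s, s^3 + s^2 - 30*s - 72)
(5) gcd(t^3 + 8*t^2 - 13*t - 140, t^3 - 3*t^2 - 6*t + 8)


(1) = gcd(c*(c + 1), c*(c - 7)*(c + 3)) = c
(2) = y^2 - 3*y - 28
(3) = gcd((x - 7)*(x - 6), (x - 6)*(x + 4)) = x - 6
(4) = gcd((-3*q + s)*(s + 3), (s - 6)*(s + 3)*(s + 4)) = s + 3
(5) = t - 4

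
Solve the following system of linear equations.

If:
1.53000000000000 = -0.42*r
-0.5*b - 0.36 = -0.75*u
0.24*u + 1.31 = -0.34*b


Then:
b = -2.85
r = -3.64
u = -1.42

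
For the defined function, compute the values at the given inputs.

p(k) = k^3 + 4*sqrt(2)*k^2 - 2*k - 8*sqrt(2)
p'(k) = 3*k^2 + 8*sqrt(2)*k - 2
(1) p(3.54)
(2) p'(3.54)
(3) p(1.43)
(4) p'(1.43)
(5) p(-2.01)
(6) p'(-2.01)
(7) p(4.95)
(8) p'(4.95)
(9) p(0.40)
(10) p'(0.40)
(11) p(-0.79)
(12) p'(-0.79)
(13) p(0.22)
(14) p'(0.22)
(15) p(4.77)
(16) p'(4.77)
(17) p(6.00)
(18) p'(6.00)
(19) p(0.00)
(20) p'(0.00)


(1) = 96.86
(2) = 75.65
(3) = 0.32
(4) = 20.31
(5) = 7.44
(6) = -12.62
(7) = 238.68
(8) = 127.51
(9) = -11.14
(10) = 3.01
(11) = -6.70
(12) = -9.07
(13) = -11.47
(14) = 0.63
(15) = 216.39
(16) = 120.23
(17) = 396.33
(18) = 173.88
(19) = -11.31
(20) = -2.00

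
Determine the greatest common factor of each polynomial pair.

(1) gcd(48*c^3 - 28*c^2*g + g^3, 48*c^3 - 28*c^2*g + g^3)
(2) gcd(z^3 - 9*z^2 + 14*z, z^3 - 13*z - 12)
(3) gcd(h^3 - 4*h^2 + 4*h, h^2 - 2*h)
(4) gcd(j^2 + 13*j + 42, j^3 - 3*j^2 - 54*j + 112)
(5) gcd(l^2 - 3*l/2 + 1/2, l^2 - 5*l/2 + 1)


(1) = 48*c^3 - 28*c^2*g + g^3
(2) = gcd(z*(z - 7)*(z - 2), (z - 4)*(z + 1)*(z + 3)) = 1
(3) = h^2 - 2*h
(4) = j + 7
(5) = gcd((l - 1)*(l - 1/2), (l - 2)*(l - 1/2)) = l - 1/2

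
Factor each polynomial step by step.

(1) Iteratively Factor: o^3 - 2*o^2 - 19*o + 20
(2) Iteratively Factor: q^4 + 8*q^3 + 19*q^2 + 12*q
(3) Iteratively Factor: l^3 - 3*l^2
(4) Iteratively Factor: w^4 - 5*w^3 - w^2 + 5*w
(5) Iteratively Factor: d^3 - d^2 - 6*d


(1) = (o - 5)*(o^2 + 3*o - 4) = (o - 5)*(o - 1)*(o + 4)
(2) = (q + 1)*(q^3 + 7*q^2 + 12*q) = (q + 1)*(q + 4)*(q^2 + 3*q) = q*(q + 1)*(q + 4)*(q + 3)
(3) = (l)*(l^2 - 3*l) = l^2*(l - 3)
(4) = (w + 1)*(w^3 - 6*w^2 + 5*w) = (w - 5)*(w + 1)*(w^2 - w) = (w - 5)*(w - 1)*(w + 1)*(w)
(5) = (d + 2)*(d^2 - 3*d) = (d - 3)*(d + 2)*(d)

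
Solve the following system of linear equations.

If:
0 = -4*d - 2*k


Then:
d = -k/2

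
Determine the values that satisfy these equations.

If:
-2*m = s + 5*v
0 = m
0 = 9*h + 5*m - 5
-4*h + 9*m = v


Then:
h = 5/9
m = 0
s = 100/9
v = -20/9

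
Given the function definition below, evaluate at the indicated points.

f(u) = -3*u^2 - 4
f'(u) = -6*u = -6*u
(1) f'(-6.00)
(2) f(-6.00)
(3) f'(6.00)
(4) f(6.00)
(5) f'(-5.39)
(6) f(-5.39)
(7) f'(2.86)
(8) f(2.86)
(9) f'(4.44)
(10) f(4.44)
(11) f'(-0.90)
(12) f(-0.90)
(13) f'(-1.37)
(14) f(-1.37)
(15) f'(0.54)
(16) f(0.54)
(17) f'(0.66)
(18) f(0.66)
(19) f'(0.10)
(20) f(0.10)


(1) = 36.00
(2) = -112.00
(3) = -36.00
(4) = -112.00
(5) = 32.34
(6) = -91.16
(7) = -17.16
(8) = -28.54
(9) = -26.64
(10) = -63.14
(11) = 5.40
(12) = -6.43
(13) = 8.22
(14) = -9.63
(15) = -3.24
(16) = -4.87
(17) = -3.96
(18) = -5.31
(19) = -0.60
(20) = -4.03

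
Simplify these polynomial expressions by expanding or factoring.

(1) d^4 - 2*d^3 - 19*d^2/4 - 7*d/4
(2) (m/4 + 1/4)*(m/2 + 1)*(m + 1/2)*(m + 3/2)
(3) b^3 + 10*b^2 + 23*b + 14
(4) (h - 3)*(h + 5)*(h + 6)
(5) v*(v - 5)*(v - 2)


(1) = d*(d - 7/2)*(d + 1/2)*(d + 1)
(2) = m^4/8 + 5*m^3/8 + 35*m^2/32 + 25*m/32 + 3/16
(3) = (b + 1)*(b + 2)*(b + 7)
(4) = h^3 + 8*h^2 - 3*h - 90
(5) = v^3 - 7*v^2 + 10*v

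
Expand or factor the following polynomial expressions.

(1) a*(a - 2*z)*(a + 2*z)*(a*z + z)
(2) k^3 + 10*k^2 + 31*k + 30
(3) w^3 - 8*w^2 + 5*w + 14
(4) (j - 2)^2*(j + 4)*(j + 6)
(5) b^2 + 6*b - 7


(1) = a^4*z + a^3*z - 4*a^2*z^3 - 4*a*z^3
(2) = (k + 2)*(k + 3)*(k + 5)
(3) = (w - 7)*(w - 2)*(w + 1)
(4) = j^4 + 6*j^3 - 12*j^2 - 56*j + 96
(5) = (b - 1)*(b + 7)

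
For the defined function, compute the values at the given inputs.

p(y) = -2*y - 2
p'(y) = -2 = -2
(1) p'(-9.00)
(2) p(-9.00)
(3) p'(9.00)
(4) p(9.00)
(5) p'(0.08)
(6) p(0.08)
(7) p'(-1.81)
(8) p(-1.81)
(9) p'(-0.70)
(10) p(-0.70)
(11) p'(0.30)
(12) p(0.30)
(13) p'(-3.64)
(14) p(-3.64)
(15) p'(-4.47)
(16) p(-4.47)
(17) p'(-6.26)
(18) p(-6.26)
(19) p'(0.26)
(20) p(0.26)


(1) = -2.00
(2) = 16.00
(3) = -2.00
(4) = -20.00
(5) = -2.00
(6) = -2.16
(7) = -2.00
(8) = 1.62
(9) = -2.00
(10) = -0.60
(11) = -2.00
(12) = -2.60
(13) = -2.00
(14) = 5.28
(15) = -2.00
(16) = 6.94
(17) = -2.00
(18) = 10.52
(19) = -2.00
(20) = -2.52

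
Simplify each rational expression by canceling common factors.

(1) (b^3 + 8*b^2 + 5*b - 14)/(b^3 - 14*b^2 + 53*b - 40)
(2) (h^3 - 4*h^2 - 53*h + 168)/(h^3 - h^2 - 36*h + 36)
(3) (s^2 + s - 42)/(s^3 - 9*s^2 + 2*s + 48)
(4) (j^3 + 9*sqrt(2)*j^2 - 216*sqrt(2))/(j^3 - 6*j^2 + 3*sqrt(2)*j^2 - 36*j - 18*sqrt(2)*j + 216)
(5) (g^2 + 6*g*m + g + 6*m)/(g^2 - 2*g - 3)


(1) = (b^2 + 9*b + 14)/(b^2 - 13*b + 40)
(2) = (h^3 - 4*h^2 - 53*h + 168)/(h^3 - h^2 - 36*h + 36)
(3) = (s^2 + s - 42)/(s^3 - 9*s^2 + 2*s + 48)
(4) = (j + 6*sqrt(2))/(j - 6)
(5) = (g + 6*m)/(g - 3)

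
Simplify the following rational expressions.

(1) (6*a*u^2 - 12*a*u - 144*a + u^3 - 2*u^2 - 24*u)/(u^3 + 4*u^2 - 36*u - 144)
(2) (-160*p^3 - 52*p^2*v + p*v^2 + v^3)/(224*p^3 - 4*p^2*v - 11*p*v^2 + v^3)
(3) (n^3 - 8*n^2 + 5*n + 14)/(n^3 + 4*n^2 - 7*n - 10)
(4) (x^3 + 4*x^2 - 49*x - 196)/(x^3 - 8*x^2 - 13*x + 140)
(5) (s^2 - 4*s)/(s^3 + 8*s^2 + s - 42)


(1) = (6*a + u)/(u + 6)
(2) = (-5*p - v)/(7*p - v)
(3) = (n - 7)/(n + 5)
(4) = (x + 7)/(x - 5)
(5) = (s^2 - 4*s)/(s^3 + 8*s^2 + s - 42)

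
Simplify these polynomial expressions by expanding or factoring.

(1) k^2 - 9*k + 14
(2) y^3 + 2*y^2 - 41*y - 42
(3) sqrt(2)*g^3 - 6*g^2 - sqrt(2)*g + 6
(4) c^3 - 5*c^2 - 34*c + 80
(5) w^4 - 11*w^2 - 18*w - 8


(1) = (k - 7)*(k - 2)
(2) = (y - 6)*(y + 1)*(y + 7)
(3) = (g - 1)*(g - 3*sqrt(2))*(sqrt(2)*g + sqrt(2))
(4) = (c - 8)*(c - 2)*(c + 5)
(5) = (w - 4)*(w + 1)^2*(w + 2)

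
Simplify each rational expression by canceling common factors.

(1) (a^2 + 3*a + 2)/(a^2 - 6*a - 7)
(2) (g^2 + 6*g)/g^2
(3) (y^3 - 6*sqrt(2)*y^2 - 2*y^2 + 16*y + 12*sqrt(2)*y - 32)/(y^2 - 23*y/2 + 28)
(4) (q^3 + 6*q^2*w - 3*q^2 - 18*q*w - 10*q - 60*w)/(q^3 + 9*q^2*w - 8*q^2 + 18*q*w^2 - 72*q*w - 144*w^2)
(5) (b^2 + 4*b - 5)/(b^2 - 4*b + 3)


(1) = (a + 2)/(a - 7)
(2) = (g + 6)/g
(3) = (2*y^3 + y^2*(-12*sqrt(2) - 4) + y*(32 + 24*sqrt(2)) - 64)/(2*y^2 - 23*y + 56)
(4) = (q^2 - 3*q - 10)/(q^2 + 3*q*w - 8*q - 24*w)
(5) = (b + 5)/(b - 3)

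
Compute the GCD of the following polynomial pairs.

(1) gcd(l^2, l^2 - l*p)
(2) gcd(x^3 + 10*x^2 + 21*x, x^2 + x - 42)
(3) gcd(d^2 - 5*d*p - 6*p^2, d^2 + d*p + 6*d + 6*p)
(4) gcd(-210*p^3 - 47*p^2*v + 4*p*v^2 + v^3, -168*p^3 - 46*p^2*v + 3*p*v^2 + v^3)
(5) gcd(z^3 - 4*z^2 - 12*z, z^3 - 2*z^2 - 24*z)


(1) = gcd(l^2, l*(l - p)) = l
(2) = gcd(x*(x + 3)*(x + 7), (x - 6)*(x + 7)) = x + 7
(3) = d + p
(4) = 42*p^2 + p*v - v^2
(5) = gcd(z*(z - 6)*(z + 2), z*(z - 6)*(z + 4)) = z^2 - 6*z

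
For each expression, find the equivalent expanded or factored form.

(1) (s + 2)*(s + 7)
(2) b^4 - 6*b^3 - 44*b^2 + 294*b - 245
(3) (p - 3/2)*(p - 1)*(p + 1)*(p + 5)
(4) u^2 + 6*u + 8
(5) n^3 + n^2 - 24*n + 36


(1) = s^2 + 9*s + 14
(2) = (b - 7)*(b - 5)*(b - 1)*(b + 7)
(3) = p^4 + 7*p^3/2 - 17*p^2/2 - 7*p/2 + 15/2
(4) = (u + 2)*(u + 4)
(5) = (n - 3)*(n - 2)*(n + 6)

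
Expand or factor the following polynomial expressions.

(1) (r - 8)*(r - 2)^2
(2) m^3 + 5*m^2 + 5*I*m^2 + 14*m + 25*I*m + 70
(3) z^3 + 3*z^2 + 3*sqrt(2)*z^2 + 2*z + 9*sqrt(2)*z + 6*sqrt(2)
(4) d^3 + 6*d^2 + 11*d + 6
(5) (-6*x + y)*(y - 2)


(1) = r^3 - 12*r^2 + 36*r - 32
(2) = (m + 5)*(m - 2*I)*(m + 7*I)
(3) = (z + 1)*(z + 2)*(z + 3*sqrt(2))
(4) = (d + 1)*(d + 2)*(d + 3)
(5) = -6*x*y + 12*x + y^2 - 2*y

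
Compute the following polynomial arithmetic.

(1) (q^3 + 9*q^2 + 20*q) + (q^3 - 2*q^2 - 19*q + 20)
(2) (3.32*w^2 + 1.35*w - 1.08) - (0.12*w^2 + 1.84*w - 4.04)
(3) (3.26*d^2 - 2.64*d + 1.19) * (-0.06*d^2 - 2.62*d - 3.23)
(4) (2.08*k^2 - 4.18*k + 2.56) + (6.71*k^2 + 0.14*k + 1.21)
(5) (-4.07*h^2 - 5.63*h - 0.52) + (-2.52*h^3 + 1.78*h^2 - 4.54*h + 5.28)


(1) = 2*q^3 + 7*q^2 + q + 20
(2) = 3.2*w^2 - 0.49*w + 2.96
(3) = -0.1956*d^4 - 8.3828*d^3 - 3.6844*d^2 + 5.4094*d - 3.8437
(4) = 8.79*k^2 - 4.04*k + 3.77
(5) = -2.52*h^3 - 2.29*h^2 - 10.17*h + 4.76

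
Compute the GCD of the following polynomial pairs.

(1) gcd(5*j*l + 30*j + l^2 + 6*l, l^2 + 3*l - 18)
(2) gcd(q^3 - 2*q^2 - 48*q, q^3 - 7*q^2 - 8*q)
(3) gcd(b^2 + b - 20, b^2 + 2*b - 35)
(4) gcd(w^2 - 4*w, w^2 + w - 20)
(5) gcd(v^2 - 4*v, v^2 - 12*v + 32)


(1) = gcd((5*j + l)*(l + 6), (l - 3)*(l + 6)) = l + 6
(2) = gcd(q*(q - 8)*(q + 6), q*(q - 8)*(q + 1)) = q^2 - 8*q
(3) = 1
(4) = w - 4
(5) = gcd(v*(v - 4), (v - 8)*(v - 4)) = v - 4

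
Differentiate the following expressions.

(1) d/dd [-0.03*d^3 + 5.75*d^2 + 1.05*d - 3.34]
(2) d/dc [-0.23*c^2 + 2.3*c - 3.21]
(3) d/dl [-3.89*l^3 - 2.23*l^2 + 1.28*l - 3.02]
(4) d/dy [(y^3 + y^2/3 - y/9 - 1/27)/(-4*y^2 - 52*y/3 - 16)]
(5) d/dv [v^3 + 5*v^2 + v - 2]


(1) = -0.09*d^2 + 11.5*d + 1.05
(2) = 2.3 - 0.46*c
(3) = -11.67*l^2 - 4.46*l + 1.28
(4) = (-81*y^4 - 702*y^3 - 1098*y^2 - 222*y + 23)/(36*(9*y^4 + 78*y^3 + 241*y^2 + 312*y + 144))
(5) = 3*v^2 + 10*v + 1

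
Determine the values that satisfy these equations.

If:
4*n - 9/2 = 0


Then:
n = 9/8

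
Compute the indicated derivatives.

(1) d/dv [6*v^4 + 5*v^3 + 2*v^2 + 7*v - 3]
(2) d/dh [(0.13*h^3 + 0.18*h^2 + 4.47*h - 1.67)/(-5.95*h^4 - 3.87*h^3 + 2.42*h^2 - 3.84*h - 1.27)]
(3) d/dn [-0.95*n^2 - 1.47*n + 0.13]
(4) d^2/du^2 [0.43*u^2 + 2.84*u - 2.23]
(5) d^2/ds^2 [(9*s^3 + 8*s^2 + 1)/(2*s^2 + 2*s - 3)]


(1) = 24*v^3 + 15*v^2 + 4*v + 7
(2) = (0.7735*h^6 + 2.142*h^5 + 80.8007*h^4 - 6.1466*h^3 - 31.3926*h^2 + 7.6256*h - 12.0897)/(35.4025*h^8 + 46.053*h^7 - 13.8211*h^6 + 26.9652*h^5 + 50.691*h^4 - 8.7558*h^3 + 8.5988*h^2 + 9.7536*h + 1.6129)
(3) = -1.9*n - 1.47
(4) = 0.860000000000000
(5) = 2*(58*s^3 - 6*s^2 + 255*s + 82)/(8*s^6 + 24*s^5 - 12*s^4 - 64*s^3 + 18*s^2 + 54*s - 27)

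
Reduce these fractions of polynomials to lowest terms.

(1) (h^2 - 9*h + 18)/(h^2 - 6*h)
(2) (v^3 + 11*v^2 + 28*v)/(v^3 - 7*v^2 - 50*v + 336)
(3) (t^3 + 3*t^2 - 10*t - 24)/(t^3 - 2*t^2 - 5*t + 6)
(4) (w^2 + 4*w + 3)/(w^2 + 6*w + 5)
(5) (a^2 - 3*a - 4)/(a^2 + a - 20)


(1) = (h - 3)/h
(2) = (v^2 + 4*v)/(v^2 - 14*v + 48)
(3) = (t + 4)/(t - 1)
(4) = (w + 3)/(w + 5)
(5) = (a + 1)/(a + 5)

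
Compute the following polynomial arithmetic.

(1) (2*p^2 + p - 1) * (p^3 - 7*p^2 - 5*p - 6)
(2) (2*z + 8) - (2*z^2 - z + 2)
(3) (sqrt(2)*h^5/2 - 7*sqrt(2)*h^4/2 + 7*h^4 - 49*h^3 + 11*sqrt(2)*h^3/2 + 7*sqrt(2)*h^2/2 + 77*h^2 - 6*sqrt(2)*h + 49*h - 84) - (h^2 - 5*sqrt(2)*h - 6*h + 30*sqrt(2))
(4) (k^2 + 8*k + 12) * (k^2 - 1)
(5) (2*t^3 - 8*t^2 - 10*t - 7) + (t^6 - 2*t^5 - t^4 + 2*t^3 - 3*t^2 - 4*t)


(1) = 2*p^5 - 13*p^4 - 18*p^3 - 10*p^2 - p + 6
(2) = -2*z^2 + 3*z + 6
(3) = sqrt(2)*h^5/2 - 7*sqrt(2)*h^4/2 + 7*h^4 - 49*h^3 + 11*sqrt(2)*h^3/2 + 7*sqrt(2)*h^2/2 + 76*h^2 - sqrt(2)*h + 55*h - 84 - 30*sqrt(2)
(4) = k^4 + 8*k^3 + 11*k^2 - 8*k - 12
(5) = t^6 - 2*t^5 - t^4 + 4*t^3 - 11*t^2 - 14*t - 7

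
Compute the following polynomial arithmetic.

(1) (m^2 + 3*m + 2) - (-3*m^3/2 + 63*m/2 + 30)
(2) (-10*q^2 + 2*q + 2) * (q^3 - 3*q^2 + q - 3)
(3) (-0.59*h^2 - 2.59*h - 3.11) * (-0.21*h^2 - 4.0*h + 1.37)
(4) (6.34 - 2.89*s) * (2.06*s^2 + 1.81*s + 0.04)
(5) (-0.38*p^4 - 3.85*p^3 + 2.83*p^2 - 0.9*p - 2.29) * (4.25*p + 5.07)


(1) = 3*m^3/2 + m^2 - 57*m/2 - 28
(2) = -10*q^5 + 32*q^4 - 14*q^3 + 26*q^2 - 4*q - 6
(3) = 0.1239*h^4 + 2.9039*h^3 + 10.2048*h^2 + 8.8917*h - 4.2607
(4) = -5.9534*s^3 + 7.8295*s^2 + 11.3598*s + 0.2536
(5) = -1.615*p^5 - 18.2891*p^4 - 7.492*p^3 + 10.5231*p^2 - 14.2955*p - 11.6103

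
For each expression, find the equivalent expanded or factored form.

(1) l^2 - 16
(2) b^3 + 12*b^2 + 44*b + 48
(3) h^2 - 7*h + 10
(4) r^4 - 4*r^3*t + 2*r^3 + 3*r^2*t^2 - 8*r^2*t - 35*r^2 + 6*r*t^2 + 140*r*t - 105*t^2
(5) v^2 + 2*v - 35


(1) = (l - 4)*(l + 4)
(2) = (b + 2)*(b + 4)*(b + 6)
(3) = (h - 5)*(h - 2)
(4) = (r - 5)*(r + 7)*(r - 3*t)*(r - t)
(5) = (v - 5)*(v + 7)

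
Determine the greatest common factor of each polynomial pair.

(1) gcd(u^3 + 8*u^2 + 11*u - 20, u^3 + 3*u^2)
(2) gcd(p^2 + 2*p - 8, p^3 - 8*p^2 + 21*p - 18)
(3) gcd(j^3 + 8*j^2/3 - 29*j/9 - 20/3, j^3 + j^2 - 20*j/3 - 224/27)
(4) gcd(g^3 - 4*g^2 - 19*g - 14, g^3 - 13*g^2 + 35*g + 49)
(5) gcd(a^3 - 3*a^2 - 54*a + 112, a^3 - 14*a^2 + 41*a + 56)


(1) = 1
(2) = p - 2
(3) = j + 4/3
(4) = gcd((g - 7)*(g + 1)*(g + 2), (g - 7)^2*(g + 1)) = g^2 - 6*g - 7
(5) = a - 8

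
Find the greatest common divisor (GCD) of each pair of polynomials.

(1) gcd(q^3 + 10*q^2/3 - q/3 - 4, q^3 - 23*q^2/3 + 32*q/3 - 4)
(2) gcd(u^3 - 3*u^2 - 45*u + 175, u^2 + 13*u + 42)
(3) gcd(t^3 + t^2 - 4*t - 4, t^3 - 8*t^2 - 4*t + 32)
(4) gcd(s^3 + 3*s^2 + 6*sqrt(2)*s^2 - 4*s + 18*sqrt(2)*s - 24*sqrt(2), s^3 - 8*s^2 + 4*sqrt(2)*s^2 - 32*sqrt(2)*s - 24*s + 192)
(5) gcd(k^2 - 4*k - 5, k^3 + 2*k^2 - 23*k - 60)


(1) = gcd((q - 1)*(q + 4/3)*(q + 3), (q - 6)*(q - 1)*(q - 2/3)) = q - 1
(2) = gcd((u - 5)^2*(u + 7), (u + 6)*(u + 7)) = u + 7
(3) = t^2 - 4
(4) = gcd((s - 1)*(s + 4)*(s + 6*sqrt(2)), (s - 8)*(s - 2*sqrt(2))*(s + 6*sqrt(2))) = s + 6*sqrt(2)
(5) = k - 5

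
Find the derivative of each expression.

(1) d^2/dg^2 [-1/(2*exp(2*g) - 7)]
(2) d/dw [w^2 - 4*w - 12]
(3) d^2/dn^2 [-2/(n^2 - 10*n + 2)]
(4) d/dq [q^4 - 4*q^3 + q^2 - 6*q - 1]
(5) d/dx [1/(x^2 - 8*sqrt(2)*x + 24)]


(1) = (-16*exp(2*g) - 56)*exp(2*g)/(2*exp(2*g) - 7)^3
(2) = 2*w - 4
(3) = 4*(n^2 - 10*n - 4*(n - 5)^2 + 2)/(n^2 - 10*n + 2)^3
(4) = 4*q^3 - 12*q^2 + 2*q - 6
(5) = 2*(-x + 4*sqrt(2))/(x^2 - 8*sqrt(2)*x + 24)^2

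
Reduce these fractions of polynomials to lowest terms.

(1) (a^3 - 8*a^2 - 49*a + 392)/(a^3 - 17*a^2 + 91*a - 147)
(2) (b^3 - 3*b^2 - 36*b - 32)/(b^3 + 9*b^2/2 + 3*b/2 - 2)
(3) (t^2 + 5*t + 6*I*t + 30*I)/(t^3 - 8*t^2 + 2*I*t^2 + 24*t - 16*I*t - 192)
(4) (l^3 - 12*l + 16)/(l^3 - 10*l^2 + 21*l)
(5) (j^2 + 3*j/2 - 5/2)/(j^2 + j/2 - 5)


(1) = (a^2 - a - 56)/(a^2 - 10*a + 21)
(2) = (2*b - 16)/(2*b - 1)
(3) = (t + 5)/(t^2 + t*(-8 - 4*I) + 32*I)
(4) = (l^3 - 12*l + 16)/(l^3 - 10*l^2 + 21*l)
(5) = (j - 1)/(j - 2)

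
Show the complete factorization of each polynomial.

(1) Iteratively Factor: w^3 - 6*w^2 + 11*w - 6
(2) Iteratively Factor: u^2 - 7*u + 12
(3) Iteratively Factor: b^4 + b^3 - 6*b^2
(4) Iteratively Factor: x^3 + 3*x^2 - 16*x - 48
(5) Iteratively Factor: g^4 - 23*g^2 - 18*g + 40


(1) = (w - 1)*(w^2 - 5*w + 6) = (w - 2)*(w - 1)*(w - 3)
(2) = (u - 4)*(u - 3)
(3) = (b - 2)*(b^3 + 3*b^2) = (b - 2)*(b + 3)*(b^2) = b*(b - 2)*(b + 3)*(b)
(4) = (x - 4)*(x^2 + 7*x + 12) = (x - 4)*(x + 3)*(x + 4)
(5) = (g + 4)*(g^3 - 4*g^2 - 7*g + 10) = (g - 5)*(g + 4)*(g^2 + g - 2) = (g - 5)*(g + 2)*(g + 4)*(g - 1)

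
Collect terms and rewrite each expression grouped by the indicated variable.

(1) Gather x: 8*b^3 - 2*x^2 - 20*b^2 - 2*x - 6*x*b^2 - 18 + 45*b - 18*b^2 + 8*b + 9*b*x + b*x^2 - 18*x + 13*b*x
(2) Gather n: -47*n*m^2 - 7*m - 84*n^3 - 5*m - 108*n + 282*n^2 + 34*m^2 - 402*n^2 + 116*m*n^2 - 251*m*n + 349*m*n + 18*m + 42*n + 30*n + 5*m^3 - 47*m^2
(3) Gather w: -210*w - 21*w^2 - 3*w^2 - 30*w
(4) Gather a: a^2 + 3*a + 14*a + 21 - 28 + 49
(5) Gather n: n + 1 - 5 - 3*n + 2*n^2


(1) = 8*b^3 - 38*b^2 + 53*b + x^2*(b - 2) + x*(-6*b^2 + 22*b - 20) - 18
(2) = 5*m^3 - 13*m^2 + 6*m - 84*n^3 + n^2*(116*m - 120) + n*(-47*m^2 + 98*m - 36)
(3) = -24*w^2 - 240*w
(4) = a^2 + 17*a + 42
(5) = 2*n^2 - 2*n - 4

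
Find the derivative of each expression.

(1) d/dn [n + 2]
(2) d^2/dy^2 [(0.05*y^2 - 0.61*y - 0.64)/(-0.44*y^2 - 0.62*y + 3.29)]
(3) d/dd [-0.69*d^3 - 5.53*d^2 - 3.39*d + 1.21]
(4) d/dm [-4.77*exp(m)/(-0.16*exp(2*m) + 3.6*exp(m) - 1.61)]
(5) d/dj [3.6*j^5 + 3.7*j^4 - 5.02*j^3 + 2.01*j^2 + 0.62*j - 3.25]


(1) = 1
(2) = (0.263472*y^3 + 0.309144*y^2 + 6.345768*y + 3.751106)/(0.085184*y^6 + 0.360096*y^5 - 1.403424*y^4 - 5.146744*y^3 + 10.493784*y^2 + 20.132826*y - 35.611289)
(3) = -2.07*d^2 - 11.06*d - 3.39
(4) = (7.6797 - 0.7632*exp(2*m))*exp(m)/(0.0256*exp(4*m) - 1.152*exp(3*m) + 13.4752*exp(2*m) - 11.592*exp(m) + 2.5921)
(5) = 18.0*j^4 + 14.8*j^3 - 15.06*j^2 + 4.02*j + 0.62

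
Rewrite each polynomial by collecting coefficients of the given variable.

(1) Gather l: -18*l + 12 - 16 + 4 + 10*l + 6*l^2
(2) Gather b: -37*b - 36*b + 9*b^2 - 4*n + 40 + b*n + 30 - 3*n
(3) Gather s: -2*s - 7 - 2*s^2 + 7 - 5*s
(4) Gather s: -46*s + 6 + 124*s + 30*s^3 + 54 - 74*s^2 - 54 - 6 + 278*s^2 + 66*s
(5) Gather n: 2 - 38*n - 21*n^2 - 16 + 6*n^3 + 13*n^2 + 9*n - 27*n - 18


(1) = 6*l^2 - 8*l
(2) = 9*b^2 + b*(n - 73) - 7*n + 70
(3) = -2*s^2 - 7*s
(4) = 30*s^3 + 204*s^2 + 144*s
(5) = 6*n^3 - 8*n^2 - 56*n - 32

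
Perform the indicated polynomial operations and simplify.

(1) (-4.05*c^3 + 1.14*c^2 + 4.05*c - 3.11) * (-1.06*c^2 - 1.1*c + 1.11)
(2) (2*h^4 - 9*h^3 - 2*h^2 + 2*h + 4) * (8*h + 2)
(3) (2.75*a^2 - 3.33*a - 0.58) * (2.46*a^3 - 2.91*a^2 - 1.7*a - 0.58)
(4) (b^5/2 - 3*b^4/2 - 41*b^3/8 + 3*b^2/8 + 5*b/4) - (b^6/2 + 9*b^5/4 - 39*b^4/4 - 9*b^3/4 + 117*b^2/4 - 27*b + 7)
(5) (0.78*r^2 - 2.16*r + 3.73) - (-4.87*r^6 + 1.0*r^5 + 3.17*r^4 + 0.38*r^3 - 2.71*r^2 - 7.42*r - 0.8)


(1) = 4.293*c^5 + 3.2466*c^4 - 10.0425*c^3 + 0.107*c^2 + 7.9165*c - 3.4521
(2) = 16*h^5 - 68*h^4 - 34*h^3 + 12*h^2 + 36*h + 8
(3) = 6.765*a^5 - 16.1943*a^4 + 3.5885*a^3 + 5.7538*a^2 + 2.9174*a + 0.3364
(4) = -b^6/2 - 7*b^5/4 + 33*b^4/4 - 23*b^3/8 - 231*b^2/8 + 113*b/4 - 7
(5) = 4.87*r^6 - 1.0*r^5 - 3.17*r^4 - 0.38*r^3 + 3.49*r^2 + 5.26*r + 4.53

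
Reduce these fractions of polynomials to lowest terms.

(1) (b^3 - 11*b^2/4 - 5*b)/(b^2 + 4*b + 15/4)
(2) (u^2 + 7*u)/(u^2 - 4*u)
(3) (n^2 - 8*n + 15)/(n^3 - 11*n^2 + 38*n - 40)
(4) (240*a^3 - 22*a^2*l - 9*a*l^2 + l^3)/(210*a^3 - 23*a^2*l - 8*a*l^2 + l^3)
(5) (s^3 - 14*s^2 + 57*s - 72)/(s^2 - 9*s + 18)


(1) = (4*b^3 - 11*b^2 - 20*b)/(4*b^2 + 16*b + 15)
(2) = (u + 7)/(u - 4)
(3) = (n - 3)/(n^2 - 6*n + 8)
(4) = (8*a - l)/(7*a - l)
(5) = (s^2 - 11*s + 24)/(s - 6)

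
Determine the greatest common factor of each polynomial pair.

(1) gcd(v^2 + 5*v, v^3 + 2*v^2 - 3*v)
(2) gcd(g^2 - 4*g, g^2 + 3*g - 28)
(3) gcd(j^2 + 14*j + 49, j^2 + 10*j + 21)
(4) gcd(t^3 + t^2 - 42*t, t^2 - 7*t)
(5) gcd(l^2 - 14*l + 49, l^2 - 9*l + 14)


(1) = v
(2) = gcd(g*(g - 4), (g - 4)*(g + 7)) = g - 4
(3) = j + 7
(4) = t
(5) = gcd((l - 7)^2, (l - 7)*(l - 2)) = l - 7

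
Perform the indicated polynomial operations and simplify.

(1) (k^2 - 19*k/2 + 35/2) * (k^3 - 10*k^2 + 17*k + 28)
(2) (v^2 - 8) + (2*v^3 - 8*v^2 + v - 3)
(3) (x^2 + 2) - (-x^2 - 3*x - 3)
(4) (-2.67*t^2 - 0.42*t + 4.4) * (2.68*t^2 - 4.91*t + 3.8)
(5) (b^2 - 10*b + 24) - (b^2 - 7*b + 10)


(1) = k^5 - 39*k^4/2 + 259*k^3/2 - 617*k^2/2 + 63*k/2 + 490
(2) = 2*v^3 - 7*v^2 + v - 11
(3) = 2*x^2 + 3*x + 5
(4) = -7.1556*t^4 + 11.9841*t^3 + 3.7082*t^2 - 23.2*t + 16.72
(5) = 14 - 3*b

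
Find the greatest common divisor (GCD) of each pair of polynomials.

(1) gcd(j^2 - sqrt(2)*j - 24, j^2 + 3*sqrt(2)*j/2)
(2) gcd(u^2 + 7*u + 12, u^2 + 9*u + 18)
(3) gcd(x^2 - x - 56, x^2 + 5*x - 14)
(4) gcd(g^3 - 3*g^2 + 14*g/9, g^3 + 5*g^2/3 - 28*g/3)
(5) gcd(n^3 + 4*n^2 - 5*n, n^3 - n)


(1) = gcd((j - 4*sqrt(2))*(j + 3*sqrt(2)), j*(j + 3*sqrt(2)/2)) = 1
(2) = gcd((u + 3)*(u + 4), (u + 3)*(u + 6)) = u + 3
(3) = gcd((x - 8)*(x + 7), (x - 2)*(x + 7)) = x + 7
(4) = g^2 - 7*g/3
(5) = gcd(n*(n - 1)*(n + 5), n*(n - 1)*(n + 1)) = n^2 - n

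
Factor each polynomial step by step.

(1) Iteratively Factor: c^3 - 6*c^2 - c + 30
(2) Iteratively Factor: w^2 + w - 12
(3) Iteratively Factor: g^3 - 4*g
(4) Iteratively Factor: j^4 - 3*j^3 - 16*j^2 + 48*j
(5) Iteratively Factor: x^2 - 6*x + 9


(1) = (c - 5)*(c^2 - c - 6) = (c - 5)*(c + 2)*(c - 3)
(2) = (w + 4)*(w - 3)
(3) = (g + 2)*(g^2 - 2*g) = g*(g + 2)*(g - 2)
(4) = (j + 4)*(j^3 - 7*j^2 + 12*j) = (j - 4)*(j + 4)*(j^2 - 3*j) = (j - 4)*(j - 3)*(j + 4)*(j)
(5) = (x - 3)*(x - 3)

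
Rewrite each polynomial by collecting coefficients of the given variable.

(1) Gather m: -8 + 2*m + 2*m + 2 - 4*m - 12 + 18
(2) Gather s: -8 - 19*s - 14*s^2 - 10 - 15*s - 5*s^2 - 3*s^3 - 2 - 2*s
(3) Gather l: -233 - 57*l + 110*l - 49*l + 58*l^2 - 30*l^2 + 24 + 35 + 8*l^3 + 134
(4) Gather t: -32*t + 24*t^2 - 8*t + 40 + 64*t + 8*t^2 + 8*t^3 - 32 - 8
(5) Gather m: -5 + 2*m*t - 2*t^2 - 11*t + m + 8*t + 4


(1) = 0
(2) = -3*s^3 - 19*s^2 - 36*s - 20
(3) = 8*l^3 + 28*l^2 + 4*l - 40
(4) = 8*t^3 + 32*t^2 + 24*t
(5) = m*(2*t + 1) - 2*t^2 - 3*t - 1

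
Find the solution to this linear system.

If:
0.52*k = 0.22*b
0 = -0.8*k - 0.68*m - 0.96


Then:
b = -2.00909090909091*m - 2.83636363636364
k = -0.85*m - 1.2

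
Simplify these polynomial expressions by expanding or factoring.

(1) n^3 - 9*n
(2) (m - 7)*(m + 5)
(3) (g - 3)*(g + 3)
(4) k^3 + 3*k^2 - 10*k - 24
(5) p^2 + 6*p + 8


(1) = n*(n - 3)*(n + 3)
(2) = m^2 - 2*m - 35
(3) = g^2 - 9
(4) = (k - 3)*(k + 2)*(k + 4)
(5) = (p + 2)*(p + 4)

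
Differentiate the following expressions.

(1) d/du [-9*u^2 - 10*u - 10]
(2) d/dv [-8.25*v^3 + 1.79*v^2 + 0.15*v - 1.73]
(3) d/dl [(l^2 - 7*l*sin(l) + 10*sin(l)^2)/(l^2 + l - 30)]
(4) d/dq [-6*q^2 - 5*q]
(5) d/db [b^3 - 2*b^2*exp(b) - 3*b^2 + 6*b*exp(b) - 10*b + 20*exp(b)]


(1) = -18*u - 10
(2) = -24.75*v^2 + 3.58*v + 0.15
(3) = (-(2*l + 1)*(l^2 - 7*l*sin(l) + 10*sin(l)^2) + (l^2 + l - 30)*(-7*l*cos(l) + 2*l - 7*sin(l) + 10*sin(2*l)))/(l^2 + l - 30)^2
(4) = -12*q - 5
(5) = -2*b^2*exp(b) + 3*b^2 + 2*b*exp(b) - 6*b + 26*exp(b) - 10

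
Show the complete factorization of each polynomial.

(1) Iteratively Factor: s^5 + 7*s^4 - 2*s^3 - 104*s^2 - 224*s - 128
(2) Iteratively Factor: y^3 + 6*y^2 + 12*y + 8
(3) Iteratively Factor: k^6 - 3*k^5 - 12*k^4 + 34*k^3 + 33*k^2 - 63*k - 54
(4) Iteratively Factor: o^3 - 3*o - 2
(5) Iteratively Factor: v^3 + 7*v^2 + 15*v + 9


(1) = (s + 2)*(s^4 + 5*s^3 - 12*s^2 - 80*s - 64) = (s + 1)*(s + 2)*(s^3 + 4*s^2 - 16*s - 64) = (s + 1)*(s + 2)*(s + 4)*(s^2 - 16) = (s - 4)*(s + 1)*(s + 2)*(s + 4)*(s + 4)
(2) = (y + 2)*(y^2 + 4*y + 4) = (y + 2)^2*(y + 2)
(3) = (k + 3)*(k^5 - 6*k^4 + 6*k^3 + 16*k^2 - 15*k - 18) = (k - 2)*(k + 3)*(k^4 - 4*k^3 - 2*k^2 + 12*k + 9) = (k - 3)*(k - 2)*(k + 3)*(k^3 - k^2 - 5*k - 3) = (k - 3)*(k - 2)*(k + 1)*(k + 3)*(k^2 - 2*k - 3) = (k - 3)^2*(k - 2)*(k + 1)*(k + 3)*(k + 1)
(4) = (o + 1)*(o^2 - o - 2) = (o + 1)^2*(o - 2)
(5) = (v + 1)*(v^2 + 6*v + 9) = (v + 1)*(v + 3)*(v + 3)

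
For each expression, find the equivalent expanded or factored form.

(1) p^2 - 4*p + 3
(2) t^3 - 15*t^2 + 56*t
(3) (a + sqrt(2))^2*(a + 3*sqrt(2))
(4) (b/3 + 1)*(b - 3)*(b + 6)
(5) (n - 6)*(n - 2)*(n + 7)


(1) = (p - 3)*(p - 1)
(2) = t*(t - 8)*(t - 7)
(3) = a^3 + 5*sqrt(2)*a^2 + 14*a + 6*sqrt(2)
(4) = b^3/3 + 2*b^2 - 3*b - 18
(5) = n^3 - n^2 - 44*n + 84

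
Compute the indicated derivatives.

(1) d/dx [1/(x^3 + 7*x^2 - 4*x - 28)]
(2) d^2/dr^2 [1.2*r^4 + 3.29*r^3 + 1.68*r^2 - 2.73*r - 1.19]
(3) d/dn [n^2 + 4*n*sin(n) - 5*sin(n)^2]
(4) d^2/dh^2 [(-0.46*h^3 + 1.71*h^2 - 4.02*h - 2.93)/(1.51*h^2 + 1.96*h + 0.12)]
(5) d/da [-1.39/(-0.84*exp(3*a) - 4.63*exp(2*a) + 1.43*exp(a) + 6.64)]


(1) = (-3*x^2 - 14*x + 4)/(x^3 + 7*x^2 - 4*x - 28)^2
(2) = 14.4*r^2 + 19.74*r + 3.36
(3) = 4*n*cos(n) + 2*n + 4*sin(n) - 5*sin(2*n)
(4) = (-31.821404*h^3 - 42.592422*h^2 - 47.698968*h - 19.509688)/(3.442951*h^6 + 13.406988*h^5 + 18.223284*h^4 + 9.660448*h^3 + 1.448208*h^2 + 0.084672*h + 0.001728)
(5) = (-3.5028*exp(2*a) - 12.8714*exp(a) + 1.9877)*exp(a)/(0.84*exp(3*a) + 4.63*exp(2*a) - 1.43*exp(a) - 6.64)^2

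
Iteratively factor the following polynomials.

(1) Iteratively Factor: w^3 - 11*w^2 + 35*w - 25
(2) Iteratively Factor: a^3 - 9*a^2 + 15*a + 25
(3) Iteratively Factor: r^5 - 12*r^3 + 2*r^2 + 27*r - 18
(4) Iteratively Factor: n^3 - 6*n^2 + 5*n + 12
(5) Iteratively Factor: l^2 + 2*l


(1) = (w - 5)*(w^2 - 6*w + 5) = (w - 5)^2*(w - 1)
(2) = (a - 5)*(a^2 - 4*a - 5) = (a - 5)^2*(a + 1)
(3) = (r - 1)*(r^4 + r^3 - 11*r^2 - 9*r + 18) = (r - 1)*(r + 2)*(r^3 - r^2 - 9*r + 9) = (r - 1)^2*(r + 2)*(r^2 - 9) = (r - 3)*(r - 1)^2*(r + 2)*(r + 3)
(4) = (n - 3)*(n^2 - 3*n - 4) = (n - 3)*(n + 1)*(n - 4)
(5) = (l)*(l + 2)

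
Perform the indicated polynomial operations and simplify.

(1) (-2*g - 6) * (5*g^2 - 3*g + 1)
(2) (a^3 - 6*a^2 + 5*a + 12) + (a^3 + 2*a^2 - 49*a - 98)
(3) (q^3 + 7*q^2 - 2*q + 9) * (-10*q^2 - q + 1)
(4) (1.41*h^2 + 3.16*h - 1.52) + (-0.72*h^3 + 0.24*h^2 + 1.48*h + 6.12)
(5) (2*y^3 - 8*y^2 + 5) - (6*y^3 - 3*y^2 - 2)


(1) = -10*g^3 - 24*g^2 + 16*g - 6
(2) = 2*a^3 - 4*a^2 - 44*a - 86
(3) = -10*q^5 - 71*q^4 + 14*q^3 - 81*q^2 - 11*q + 9
(4) = -0.72*h^3 + 1.65*h^2 + 4.64*h + 4.6
(5) = -4*y^3 - 5*y^2 + 7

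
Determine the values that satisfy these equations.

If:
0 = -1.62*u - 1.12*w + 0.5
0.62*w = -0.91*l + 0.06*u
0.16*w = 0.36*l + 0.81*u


Then:
l = -0.17
u = 0.13
w = 0.26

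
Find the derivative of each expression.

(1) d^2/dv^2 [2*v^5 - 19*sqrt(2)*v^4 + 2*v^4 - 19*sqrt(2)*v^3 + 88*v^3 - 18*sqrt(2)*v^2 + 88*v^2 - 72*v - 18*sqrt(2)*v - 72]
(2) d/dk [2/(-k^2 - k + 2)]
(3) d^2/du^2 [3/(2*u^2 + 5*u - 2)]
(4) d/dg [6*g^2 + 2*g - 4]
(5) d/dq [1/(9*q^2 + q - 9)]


(1) = 40*v^3 - 228*sqrt(2)*v^2 + 24*v^2 - 114*sqrt(2)*v + 528*v - 36*sqrt(2) + 176
(2) = 2*(2*k + 1)/(k^2 + k - 2)^2
(3) = 6*(-4*u^2 - 10*u + (4*u + 5)^2 + 4)/(2*u^2 + 5*u - 2)^3
(4) = 12*g + 2
(5) = (-18*q - 1)/(9*q^2 + q - 9)^2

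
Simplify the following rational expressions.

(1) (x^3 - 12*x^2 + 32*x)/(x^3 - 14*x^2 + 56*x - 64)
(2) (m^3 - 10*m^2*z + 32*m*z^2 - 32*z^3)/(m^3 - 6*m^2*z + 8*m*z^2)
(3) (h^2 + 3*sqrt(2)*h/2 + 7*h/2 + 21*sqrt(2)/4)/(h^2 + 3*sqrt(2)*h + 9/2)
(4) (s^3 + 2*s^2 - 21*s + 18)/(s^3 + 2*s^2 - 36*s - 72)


(1) = x/(x - 2)
(2) = (m - 4*z)/m
(3) = (8*h + 28)/(8*h + 12*sqrt(2))
(4) = (s^2 - 4*s + 3)/(s^2 - 4*s - 12)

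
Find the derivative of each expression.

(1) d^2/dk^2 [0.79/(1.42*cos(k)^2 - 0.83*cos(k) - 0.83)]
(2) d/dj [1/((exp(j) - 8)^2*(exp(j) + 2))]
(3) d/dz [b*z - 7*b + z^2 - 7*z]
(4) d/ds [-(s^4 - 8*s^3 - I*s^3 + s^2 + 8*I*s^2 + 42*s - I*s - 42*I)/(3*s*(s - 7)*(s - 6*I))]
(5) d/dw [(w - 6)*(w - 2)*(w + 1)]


(1) = (6.371824*(1 - cos(k)^2)^2 - 2.793282*cos(k)^3 + 7.454519*cos(k)^2 + 5.042333*cos(k) - 9.322474)/(-1.42*cos(k)^2 + 0.83*cos(k) + 0.83)^3
(2) = -(3*exp(j) - 4)*exp(j)/((exp(j) - 8)^3*(exp(j) + 2)^2)
(3) = b + 2*z - 7
(4) = (-s^4 + 12*I*s^3 - 5*I*s^2 + 12*I*s + 36)/(3*s^2*(s^2 - 12*I*s - 36))
(5) = 3*w^2 - 14*w + 4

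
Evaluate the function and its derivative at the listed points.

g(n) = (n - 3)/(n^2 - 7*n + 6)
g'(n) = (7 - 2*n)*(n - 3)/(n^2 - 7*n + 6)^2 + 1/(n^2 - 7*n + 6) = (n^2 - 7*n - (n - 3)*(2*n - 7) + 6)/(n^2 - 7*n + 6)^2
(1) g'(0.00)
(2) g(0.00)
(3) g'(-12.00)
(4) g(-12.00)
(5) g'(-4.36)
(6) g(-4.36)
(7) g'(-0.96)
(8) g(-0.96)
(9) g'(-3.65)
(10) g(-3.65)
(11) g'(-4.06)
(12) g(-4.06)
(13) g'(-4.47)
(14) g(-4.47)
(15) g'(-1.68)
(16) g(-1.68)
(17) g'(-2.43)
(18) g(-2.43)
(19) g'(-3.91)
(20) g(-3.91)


(1) = -0.42
(2) = -0.50
(3) = -0.00
(4) = -0.06
(5) = -0.02
(6) = -0.13
(7) = -0.12
(8) = -0.29
(9) = -0.02
(10) = -0.15
(11) = -0.02
(12) = -0.14
(13) = -0.02
(14) = -0.13
(15) = -0.07
(16) = -0.23
(17) = -0.04
(18) = -0.19
(19) = -0.02
(20) = -0.14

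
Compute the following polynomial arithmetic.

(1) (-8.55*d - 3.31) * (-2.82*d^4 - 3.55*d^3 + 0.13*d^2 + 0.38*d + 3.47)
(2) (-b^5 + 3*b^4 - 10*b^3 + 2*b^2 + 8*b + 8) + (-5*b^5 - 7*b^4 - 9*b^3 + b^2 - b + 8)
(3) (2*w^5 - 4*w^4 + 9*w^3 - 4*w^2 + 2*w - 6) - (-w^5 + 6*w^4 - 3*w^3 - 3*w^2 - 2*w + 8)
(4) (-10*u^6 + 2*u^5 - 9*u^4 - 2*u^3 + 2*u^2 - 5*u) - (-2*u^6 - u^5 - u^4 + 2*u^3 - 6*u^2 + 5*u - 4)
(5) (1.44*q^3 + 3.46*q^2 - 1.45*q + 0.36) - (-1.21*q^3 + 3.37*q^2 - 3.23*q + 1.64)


(1) = 24.111*d^5 + 39.6867*d^4 + 10.639*d^3 - 3.6793*d^2 - 30.9263*d - 11.4857
(2) = -6*b^5 - 4*b^4 - 19*b^3 + 3*b^2 + 7*b + 16
(3) = 3*w^5 - 10*w^4 + 12*w^3 - w^2 + 4*w - 14
(4) = -8*u^6 + 3*u^5 - 8*u^4 - 4*u^3 + 8*u^2 - 10*u + 4
(5) = 2.65*q^3 + 0.09*q^2 + 1.78*q - 1.28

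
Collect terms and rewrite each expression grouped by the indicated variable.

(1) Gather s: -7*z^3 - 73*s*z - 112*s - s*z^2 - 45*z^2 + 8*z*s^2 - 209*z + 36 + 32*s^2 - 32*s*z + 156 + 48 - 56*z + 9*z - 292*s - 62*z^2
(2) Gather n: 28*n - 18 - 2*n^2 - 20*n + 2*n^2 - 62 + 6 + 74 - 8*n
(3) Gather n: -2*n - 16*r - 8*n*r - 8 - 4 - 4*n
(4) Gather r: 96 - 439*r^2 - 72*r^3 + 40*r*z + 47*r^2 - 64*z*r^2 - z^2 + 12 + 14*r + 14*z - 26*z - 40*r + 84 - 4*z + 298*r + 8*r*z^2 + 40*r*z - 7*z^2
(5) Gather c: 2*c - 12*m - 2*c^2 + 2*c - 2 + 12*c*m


(1) = s^2*(8*z + 32) + s*(-z^2 - 105*z - 404) - 7*z^3 - 107*z^2 - 256*z + 240
(2) = 0
(3) = n*(-8*r - 6) - 16*r - 12
(4) = -72*r^3 + r^2*(-64*z - 392) + r*(8*z^2 + 80*z + 272) - 8*z^2 - 16*z + 192
(5) = -2*c^2 + c*(12*m + 4) - 12*m - 2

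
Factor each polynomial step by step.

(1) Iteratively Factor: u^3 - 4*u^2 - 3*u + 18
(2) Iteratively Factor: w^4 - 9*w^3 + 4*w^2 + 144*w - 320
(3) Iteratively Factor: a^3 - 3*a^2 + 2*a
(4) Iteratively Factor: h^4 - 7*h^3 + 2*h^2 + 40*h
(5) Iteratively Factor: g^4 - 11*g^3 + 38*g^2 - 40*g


(1) = (u - 3)*(u^2 - u - 6) = (u - 3)^2*(u + 2)
(2) = (w - 4)*(w^3 - 5*w^2 - 16*w + 80) = (w - 4)*(w + 4)*(w^2 - 9*w + 20) = (w - 4)^2*(w + 4)*(w - 5)
(3) = (a - 1)*(a^2 - 2*a) = (a - 2)*(a - 1)*(a)
(4) = (h + 2)*(h^3 - 9*h^2 + 20*h) = (h - 4)*(h + 2)*(h^2 - 5*h) = (h - 5)*(h - 4)*(h + 2)*(h)
(5) = (g - 4)*(g^3 - 7*g^2 + 10*g) = (g - 4)*(g - 2)*(g^2 - 5*g) = (g - 5)*(g - 4)*(g - 2)*(g)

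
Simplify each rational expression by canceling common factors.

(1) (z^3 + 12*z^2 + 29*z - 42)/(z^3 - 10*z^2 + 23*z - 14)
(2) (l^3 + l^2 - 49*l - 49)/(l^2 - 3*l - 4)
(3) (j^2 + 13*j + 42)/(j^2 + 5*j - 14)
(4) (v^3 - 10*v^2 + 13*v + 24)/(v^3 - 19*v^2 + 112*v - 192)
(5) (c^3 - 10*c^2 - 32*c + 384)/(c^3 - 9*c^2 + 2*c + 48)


(1) = (z^2 + 13*z + 42)/(z^2 - 9*z + 14)
(2) = (l^2 - 49)/(l - 4)
(3) = (j + 6)/(j - 2)
(4) = (v + 1)/(v - 8)
(5) = (c^2 - 2*c - 48)/(c^2 - c - 6)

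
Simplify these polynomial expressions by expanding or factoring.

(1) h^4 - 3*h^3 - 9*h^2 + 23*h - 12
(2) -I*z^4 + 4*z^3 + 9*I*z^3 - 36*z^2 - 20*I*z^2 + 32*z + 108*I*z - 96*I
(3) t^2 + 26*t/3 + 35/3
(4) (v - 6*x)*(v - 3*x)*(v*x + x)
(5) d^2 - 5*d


(1) = (h - 4)*(h - 1)^2*(h + 3)
(2) = (z - 8)*(z - 2*I)*(z + 6*I)*(-I*z + I)
(3) = (t + 5/3)*(t + 7)
(4) = v^3*x - 9*v^2*x^2 + v^2*x + 18*v*x^3 - 9*v*x^2 + 18*x^3
(5) = d*(d - 5)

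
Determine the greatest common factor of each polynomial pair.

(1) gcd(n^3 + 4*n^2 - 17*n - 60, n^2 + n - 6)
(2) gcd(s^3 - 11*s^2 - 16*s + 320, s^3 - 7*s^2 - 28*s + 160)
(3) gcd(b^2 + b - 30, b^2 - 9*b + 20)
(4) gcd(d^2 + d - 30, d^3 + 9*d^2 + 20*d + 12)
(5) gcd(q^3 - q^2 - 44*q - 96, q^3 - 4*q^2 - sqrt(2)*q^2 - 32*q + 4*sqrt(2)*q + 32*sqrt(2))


(1) = n + 3
(2) = gcd((s - 8)^2*(s + 5), (s - 8)*(s - 4)*(s + 5)) = s^2 - 3*s - 40
(3) = gcd((b - 5)*(b + 6), (b - 5)*(b - 4)) = b - 5
(4) = d + 6
(5) = gcd((q - 8)*(q + 3)*(q + 4), (q - 8)*(q + 4)*(q - sqrt(2))) = q^2 - 4*q - 32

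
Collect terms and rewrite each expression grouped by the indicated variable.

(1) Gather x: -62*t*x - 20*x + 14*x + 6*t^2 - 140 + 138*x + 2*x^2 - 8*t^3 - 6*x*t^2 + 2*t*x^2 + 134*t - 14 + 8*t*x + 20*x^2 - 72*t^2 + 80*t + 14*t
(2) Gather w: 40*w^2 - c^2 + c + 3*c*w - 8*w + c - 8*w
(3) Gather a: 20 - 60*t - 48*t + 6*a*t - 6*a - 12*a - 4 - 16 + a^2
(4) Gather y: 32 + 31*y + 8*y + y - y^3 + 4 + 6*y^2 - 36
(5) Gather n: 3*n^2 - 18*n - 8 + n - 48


(1) = -8*t^3 - 66*t^2 + 228*t + x^2*(2*t + 22) + x*(-6*t^2 - 54*t + 132) - 154
(2) = -c^2 + 2*c + 40*w^2 + w*(3*c - 16)
(3) = a^2 + a*(6*t - 18) - 108*t
(4) = -y^3 + 6*y^2 + 40*y
(5) = 3*n^2 - 17*n - 56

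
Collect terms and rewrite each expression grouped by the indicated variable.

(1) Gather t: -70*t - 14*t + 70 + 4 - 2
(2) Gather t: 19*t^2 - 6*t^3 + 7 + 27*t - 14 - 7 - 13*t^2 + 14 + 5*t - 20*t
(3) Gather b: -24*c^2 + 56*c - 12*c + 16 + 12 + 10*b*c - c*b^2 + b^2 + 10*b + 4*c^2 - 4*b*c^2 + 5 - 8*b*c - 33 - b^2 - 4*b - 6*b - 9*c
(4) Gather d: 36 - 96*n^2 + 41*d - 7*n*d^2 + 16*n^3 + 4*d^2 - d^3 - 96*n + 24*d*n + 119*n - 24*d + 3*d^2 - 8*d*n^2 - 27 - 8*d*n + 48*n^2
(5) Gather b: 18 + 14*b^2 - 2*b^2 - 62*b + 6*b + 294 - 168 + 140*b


(1) = 72 - 84*t
(2) = -6*t^3 + 6*t^2 + 12*t
(3) = -b^2*c + b*(-4*c^2 + 2*c) - 20*c^2 + 35*c
(4) = -d^3 + d^2*(7 - 7*n) + d*(-8*n^2 + 16*n + 17) + 16*n^3 - 48*n^2 + 23*n + 9
(5) = 12*b^2 + 84*b + 144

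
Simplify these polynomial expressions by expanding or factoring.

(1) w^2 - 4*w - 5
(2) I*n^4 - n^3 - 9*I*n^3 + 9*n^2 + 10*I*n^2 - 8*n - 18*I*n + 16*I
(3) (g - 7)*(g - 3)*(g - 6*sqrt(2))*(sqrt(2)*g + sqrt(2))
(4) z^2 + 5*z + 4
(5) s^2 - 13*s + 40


(1) = (w - 5)*(w + 1)
(2) = (n - 8)*(n - I)*(n + 2*I)*(I*n - I)
(3) = sqrt(2)*g^4 - 9*sqrt(2)*g^3 - 12*g^3 + 11*sqrt(2)*g^2 + 108*g^2 - 132*g + 21*sqrt(2)*g - 252
(4) = (z + 1)*(z + 4)
(5) = (s - 8)*(s - 5)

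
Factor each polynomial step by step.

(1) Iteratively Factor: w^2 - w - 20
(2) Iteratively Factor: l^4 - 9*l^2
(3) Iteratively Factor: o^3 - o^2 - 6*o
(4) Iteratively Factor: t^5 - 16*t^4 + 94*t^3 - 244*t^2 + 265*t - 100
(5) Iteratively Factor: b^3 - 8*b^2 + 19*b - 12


(1) = (w - 5)*(w + 4)
(2) = (l + 3)*(l^3 - 3*l^2) = l*(l + 3)*(l^2 - 3*l) = l^2*(l + 3)*(l - 3)
(3) = (o + 2)*(o^2 - 3*o) = (o - 3)*(o + 2)*(o)
(4) = (t - 1)*(t^4 - 15*t^3 + 79*t^2 - 165*t + 100) = (t - 1)^2*(t^3 - 14*t^2 + 65*t - 100) = (t - 5)*(t - 1)^2*(t^2 - 9*t + 20) = (t - 5)*(t - 4)*(t - 1)^2*(t - 5)
(5) = (b - 4)*(b^2 - 4*b + 3) = (b - 4)*(b - 1)*(b - 3)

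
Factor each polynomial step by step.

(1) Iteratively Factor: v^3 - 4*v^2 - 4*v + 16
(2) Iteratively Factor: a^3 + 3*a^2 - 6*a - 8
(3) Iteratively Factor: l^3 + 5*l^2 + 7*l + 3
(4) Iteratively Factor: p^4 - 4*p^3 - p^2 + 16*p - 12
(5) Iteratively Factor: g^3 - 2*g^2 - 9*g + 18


(1) = (v + 2)*(v^2 - 6*v + 8) = (v - 4)*(v + 2)*(v - 2)
(2) = (a - 2)*(a^2 + 5*a + 4) = (a - 2)*(a + 4)*(a + 1)
(3) = (l + 1)*(l^2 + 4*l + 3) = (l + 1)^2*(l + 3)
(4) = (p - 3)*(p^3 - p^2 - 4*p + 4) = (p - 3)*(p - 2)*(p^2 + p - 2) = (p - 3)*(p - 2)*(p + 2)*(p - 1)
(5) = (g - 3)*(g^2 + g - 6) = (g - 3)*(g - 2)*(g + 3)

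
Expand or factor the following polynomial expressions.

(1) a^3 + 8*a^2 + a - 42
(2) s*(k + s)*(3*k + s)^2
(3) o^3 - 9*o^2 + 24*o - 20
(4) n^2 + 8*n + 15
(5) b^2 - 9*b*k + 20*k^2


(1) = (a - 2)*(a + 3)*(a + 7)
(2) = 9*k^3*s + 15*k^2*s^2 + 7*k*s^3 + s^4
(3) = (o - 5)*(o - 2)^2
(4) = (n + 3)*(n + 5)
(5) = (b - 5*k)*(b - 4*k)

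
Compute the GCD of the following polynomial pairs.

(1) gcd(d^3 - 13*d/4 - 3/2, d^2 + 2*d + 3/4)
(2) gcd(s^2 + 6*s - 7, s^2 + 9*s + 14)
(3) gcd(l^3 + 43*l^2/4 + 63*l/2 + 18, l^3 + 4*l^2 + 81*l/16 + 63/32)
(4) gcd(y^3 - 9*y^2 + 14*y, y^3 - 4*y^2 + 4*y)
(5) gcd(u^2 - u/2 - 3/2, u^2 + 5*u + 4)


(1) = gcd((d - 2)*(d + 1/2)*(d + 3/2), (d + 1/2)*(d + 3/2)) = d^2 + 2*d + 3/4
(2) = s + 7
(3) = l + 3/4
(4) = gcd(y*(y - 7)*(y - 2), y*(y - 2)^2) = y^2 - 2*y
(5) = u + 1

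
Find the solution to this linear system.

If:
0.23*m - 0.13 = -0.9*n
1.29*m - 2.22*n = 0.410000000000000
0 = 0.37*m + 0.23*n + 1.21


Then:
No Solution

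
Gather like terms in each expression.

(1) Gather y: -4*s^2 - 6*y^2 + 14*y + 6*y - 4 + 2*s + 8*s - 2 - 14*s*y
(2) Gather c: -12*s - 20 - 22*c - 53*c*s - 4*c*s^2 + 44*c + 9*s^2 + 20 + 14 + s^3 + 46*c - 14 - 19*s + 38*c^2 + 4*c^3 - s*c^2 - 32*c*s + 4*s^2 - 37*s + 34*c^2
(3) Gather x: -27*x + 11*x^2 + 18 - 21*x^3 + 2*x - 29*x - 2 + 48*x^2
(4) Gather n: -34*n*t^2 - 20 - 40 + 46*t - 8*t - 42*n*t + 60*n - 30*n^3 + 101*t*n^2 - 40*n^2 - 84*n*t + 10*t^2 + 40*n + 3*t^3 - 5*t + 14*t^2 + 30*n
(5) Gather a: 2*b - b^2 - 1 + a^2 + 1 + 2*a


(1) = -4*s^2 + 10*s - 6*y^2 + y*(20 - 14*s) - 6
(2) = 4*c^3 + c^2*(72 - s) + c*(-4*s^2 - 85*s + 68) + s^3 + 13*s^2 - 68*s
(3) = -21*x^3 + 59*x^2 - 54*x + 16
(4) = -30*n^3 + n^2*(101*t - 40) + n*(-34*t^2 - 126*t + 130) + 3*t^3 + 24*t^2 + 33*t - 60
(5) = a^2 + 2*a - b^2 + 2*b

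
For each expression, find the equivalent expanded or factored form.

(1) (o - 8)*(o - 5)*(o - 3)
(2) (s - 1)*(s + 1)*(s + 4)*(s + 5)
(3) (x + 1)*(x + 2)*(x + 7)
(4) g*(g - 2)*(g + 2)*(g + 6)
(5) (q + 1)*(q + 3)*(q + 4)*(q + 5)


(1) = o^3 - 16*o^2 + 79*o - 120
(2) = s^4 + 9*s^3 + 19*s^2 - 9*s - 20
(3) = x^3 + 10*x^2 + 23*x + 14
(4) = g^4 + 6*g^3 - 4*g^2 - 24*g
(5) = q^4 + 13*q^3 + 59*q^2 + 107*q + 60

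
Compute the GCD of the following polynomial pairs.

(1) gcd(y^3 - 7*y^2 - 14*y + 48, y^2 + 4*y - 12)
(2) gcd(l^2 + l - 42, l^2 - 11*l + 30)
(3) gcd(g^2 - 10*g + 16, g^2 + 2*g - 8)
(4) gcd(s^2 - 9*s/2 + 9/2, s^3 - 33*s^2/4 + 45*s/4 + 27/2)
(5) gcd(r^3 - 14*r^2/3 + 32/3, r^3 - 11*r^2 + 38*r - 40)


(1) = y - 2
(2) = gcd((l - 6)*(l + 7), (l - 6)*(l - 5)) = l - 6
(3) = g - 2
(4) = s - 3
(5) = gcd((r - 4)*(r - 2)*(r + 4/3), (r - 5)*(r - 4)*(r - 2)) = r^2 - 6*r + 8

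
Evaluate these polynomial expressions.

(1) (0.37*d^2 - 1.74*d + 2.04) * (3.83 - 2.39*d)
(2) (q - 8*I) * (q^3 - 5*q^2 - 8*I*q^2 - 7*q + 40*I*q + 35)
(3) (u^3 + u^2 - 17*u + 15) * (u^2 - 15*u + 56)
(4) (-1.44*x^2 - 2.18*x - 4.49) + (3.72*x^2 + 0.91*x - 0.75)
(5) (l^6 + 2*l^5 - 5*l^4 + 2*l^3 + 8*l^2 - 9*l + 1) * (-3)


(1) = -0.8843*d^3 + 5.5757*d^2 - 11.5398*d + 7.8132
(2) = q^4 - 5*q^3 - 16*I*q^3 - 71*q^2 + 80*I*q^2 + 355*q + 56*I*q - 280*I
(3) = u^5 - 14*u^4 + 24*u^3 + 326*u^2 - 1177*u + 840
(4) = 2.28*x^2 - 1.27*x - 5.24
(5) = -3*l^6 - 6*l^5 + 15*l^4 - 6*l^3 - 24*l^2 + 27*l - 3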